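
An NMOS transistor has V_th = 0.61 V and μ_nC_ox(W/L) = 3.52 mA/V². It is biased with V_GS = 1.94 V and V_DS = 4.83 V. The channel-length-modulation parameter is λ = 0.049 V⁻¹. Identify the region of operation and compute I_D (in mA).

V_ov = V_GS − V_th = 1.94 − 0.61 = 1.33 V.
Since V_DS = 4.83 V ≥ V_ov = 1.33 V, the device is in saturation.
I_D = ½ k_n V_ov² (1 + λ V_DS) = 0.5 × 3.52 × 1.33² × (1 + 0.049 × 4.83) = 3.85 mA.

Saturation; I_D = 3.85 mA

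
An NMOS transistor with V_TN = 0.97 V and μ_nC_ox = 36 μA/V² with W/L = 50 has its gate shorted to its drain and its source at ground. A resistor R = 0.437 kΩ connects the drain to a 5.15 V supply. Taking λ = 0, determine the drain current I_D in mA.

With gate tied to drain, V_GS = V_DS ≥ V_GS − V_TN, so the device is in saturation.
k_n = μ_nC_ox · (W/L) = 1.8 mA/V².
KCL at the drain: ½ k_n (V_GS − V_TN)² = (V_DD − V_GS)/R.
Let x = V_GS − 0.97. Then 0.393 x² + x − 4.18 = 0, giving x = 2.23 V (positive root), so V_GS = 3.2 V.
I_D = (V_DD − V_GS)/R = (5.15 − 3.2) / 0.437 = 4.47 mA.

I_D = 4.47 mA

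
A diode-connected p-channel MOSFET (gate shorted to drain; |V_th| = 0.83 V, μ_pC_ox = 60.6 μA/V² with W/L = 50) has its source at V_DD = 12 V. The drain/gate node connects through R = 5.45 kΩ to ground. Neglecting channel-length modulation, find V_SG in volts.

V_SG = 1.93 V

With gate tied to drain, V_SG = V_SD ≥ V_SG − |V_th|, so the device is in saturation.
k_p = μ_pC_ox · (W/L) = 3.03 mA/V².
KCL at the drain: ½ k_p (V_SG − |V_th|)² = (V_DD − V_SG)/R.
Let x = V_SG − 0.83. Then 8.26 x² + x − 11.17 = 0, giving x = 1.1 V (positive root), so V_SG = 1.93 V.
I_D = (V_DD − V_SG)/R = (12 − 1.93) / 5.45 = 1.85 mA.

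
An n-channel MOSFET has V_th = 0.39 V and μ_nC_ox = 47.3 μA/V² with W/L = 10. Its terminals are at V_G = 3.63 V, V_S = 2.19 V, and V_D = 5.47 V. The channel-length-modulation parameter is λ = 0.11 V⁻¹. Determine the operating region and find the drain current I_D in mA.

V_GS = V_G − V_S = 3.63 − 2.19 = 1.44 V; V_DS = V_D − V_S = 5.47 − 2.19 = 3.28 V.
k_n = μ_nC_ox · (W/L) = 0.473 mA/V².
V_ov = V_GS − V_th = 1.44 − 0.39 = 1.05 V.
Since V_DS = 3.28 V ≥ V_ov = 1.05 V, the device is in saturation.
I_D = ½ k_n V_ov² (1 + λ V_DS) = 0.5 × 0.473 × 1.05² × (1 + 0.11 × 3.28) = 0.355 mA.

Saturation; I_D = 0.355 mA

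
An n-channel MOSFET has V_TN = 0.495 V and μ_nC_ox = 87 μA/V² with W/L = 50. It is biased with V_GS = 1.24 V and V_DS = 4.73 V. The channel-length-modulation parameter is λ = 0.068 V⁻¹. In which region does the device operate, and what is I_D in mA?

k_n = μ_nC_ox · (W/L) = 4.35 mA/V².
V_ov = V_GS − V_TN = 1.24 − 0.495 = 0.745 V.
Since V_DS = 4.73 V ≥ V_ov = 0.745 V, the device is in saturation.
I_D = ½ k_n V_ov² (1 + λ V_DS) = 0.5 × 4.35 × 0.745² × (1 + 0.068 × 4.73) = 1.6 mA.

Saturation; I_D = 1.60 mA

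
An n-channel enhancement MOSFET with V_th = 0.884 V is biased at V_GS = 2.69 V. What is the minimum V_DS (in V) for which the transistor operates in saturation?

V_DS,sat = 1.81 V

The boundary between triode and saturation is V_DS = V_GS − V_th = V_ov.
V_ov = 2.69 − 0.884 = 1.81 V.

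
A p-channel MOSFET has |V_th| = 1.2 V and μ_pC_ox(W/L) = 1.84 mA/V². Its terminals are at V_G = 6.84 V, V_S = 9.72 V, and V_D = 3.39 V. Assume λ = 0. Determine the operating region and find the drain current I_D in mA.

V_SG = V_S − V_G = 9.72 − 6.84 = 2.88 V; V_SD = V_S − V_D = 9.72 − 3.39 = 6.33 V.
V_ov = V_SG − |V_th| = 2.88 − 1.2 = 1.68 V.
Since V_SD = 6.33 V ≥ V_ov = 1.68 V, the device is in saturation.
I_D = ½ k_p V_ov² = 0.5 × 1.84 × 1.68² = 2.6 mA.

Saturation; I_D = 2.60 mA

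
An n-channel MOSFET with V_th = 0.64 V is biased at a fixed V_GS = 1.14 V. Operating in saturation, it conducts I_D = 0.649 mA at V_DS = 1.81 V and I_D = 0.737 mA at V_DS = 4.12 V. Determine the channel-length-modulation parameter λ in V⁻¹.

With V_GS fixed, I_D ∝ (1 + λ V_DS) in saturation, so I_D2/I_D1 = (1 + λ V_DS2)/(1 + λ V_DS1).
0.737/0.649 = 1.136 = (1 + 4.12 λ)/(1 + 1.81 λ).
Solving: λ (I_D1 V_DS2 − I_D2 V_DS1) = I_D2 − I_D1, so λ = (0.737 − 0.649) / (0.649 × 4.12 − 0.737 × 1.81) = 0.088 / 1.34 = 0.0657 V⁻¹.

λ = 0.0657 V⁻¹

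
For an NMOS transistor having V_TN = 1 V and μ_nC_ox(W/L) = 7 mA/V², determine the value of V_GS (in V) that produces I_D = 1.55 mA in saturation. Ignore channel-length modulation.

In saturation I_D = ½ k_n (V_GS − V_TN)², so V_GS − V_TN = √(2 I_D / k_n) = √(2 × 1.55 / 7) = 0.665 V.
V_GS = 1 + 0.665 = 1.67 V.

V_GS = 1.67 V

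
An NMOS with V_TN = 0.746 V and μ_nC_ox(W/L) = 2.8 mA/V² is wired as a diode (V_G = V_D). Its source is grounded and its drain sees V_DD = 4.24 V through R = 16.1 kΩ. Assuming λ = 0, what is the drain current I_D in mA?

I_D = 0.194 mA

With gate tied to drain, V_GS = V_DS ≥ V_GS − V_TN, so the device is in saturation.
KCL at the drain: ½ k_n (V_GS − V_TN)² = (V_DD − V_GS)/R.
Let x = V_GS − 0.746. Then 22.5 x² + x − 3.494 = 0, giving x = 0.372 V (positive root), so V_GS = 1.12 V.
I_D = (V_DD − V_GS)/R = (4.24 − 1.12) / 16.1 = 0.194 mA.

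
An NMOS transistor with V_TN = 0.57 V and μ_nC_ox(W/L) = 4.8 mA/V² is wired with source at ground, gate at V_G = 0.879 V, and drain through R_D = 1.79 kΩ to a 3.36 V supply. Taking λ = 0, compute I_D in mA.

V_GS = V_G = 0.879 V, so V_ov = 0.879 − 0.57 = 0.309 V.
Assume saturation: I_D = ½ k_n V_ov² = 0.5 × 4.8 × 0.309² = 0.229 mA, giving V_DS = V_DD − I_D R_D = 3.36 − 0.229 × 1.79 = 2.95 V.
V_DS = 2.95 V ≥ V_ov = 0.309 V, confirming saturation.

I_D = 0.229 mA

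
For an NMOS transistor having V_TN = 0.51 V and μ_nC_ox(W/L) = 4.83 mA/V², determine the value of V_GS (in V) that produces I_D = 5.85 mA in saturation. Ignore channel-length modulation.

In saturation I_D = ½ k_n (V_GS − V_TN)², so V_GS − V_TN = √(2 I_D / k_n) = √(2 × 5.85 / 4.83) = 1.56 V.
V_GS = 0.51 + 1.56 = 2.07 V.

V_GS = 2.07 V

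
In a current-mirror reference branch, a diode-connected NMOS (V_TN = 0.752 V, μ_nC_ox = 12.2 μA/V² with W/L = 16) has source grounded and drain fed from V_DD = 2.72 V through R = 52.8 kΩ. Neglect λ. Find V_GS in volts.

With gate tied to drain, V_GS = V_DS ≥ V_GS − V_TN, so the device is in saturation.
k_n = μ_nC_ox · (W/L) = 0.1952 mA/V².
KCL at the drain: ½ k_n (V_GS − V_TN)² = (V_DD − V_GS)/R.
Let x = V_GS − 0.752. Then 5.15 x² + x − 1.968 = 0, giving x = 0.529 V (positive root), so V_GS = 1.28 V.
I_D = (V_DD − V_GS)/R = (2.72 − 1.28) / 52.8 = 0.0273 mA.

V_GS = 1.28 V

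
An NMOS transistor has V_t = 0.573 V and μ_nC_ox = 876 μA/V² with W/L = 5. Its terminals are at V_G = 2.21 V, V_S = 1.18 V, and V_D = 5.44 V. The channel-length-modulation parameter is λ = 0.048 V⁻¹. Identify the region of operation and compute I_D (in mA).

V_GS = V_G − V_S = 2.21 − 1.18 = 1.03 V; V_DS = V_D − V_S = 5.44 − 1.18 = 4.26 V.
k_n = μ_nC_ox · (W/L) = 4.38 mA/V².
V_ov = V_GS − V_t = 1.03 − 0.573 = 0.457 V.
Since V_DS = 4.26 V ≥ V_ov = 0.457 V, the device is in saturation.
I_D = ½ k_n V_ov² (1 + λ V_DS) = 0.5 × 4.38 × 0.457² × (1 + 0.048 × 4.26) = 0.551 mA.

Saturation; I_D = 0.551 mA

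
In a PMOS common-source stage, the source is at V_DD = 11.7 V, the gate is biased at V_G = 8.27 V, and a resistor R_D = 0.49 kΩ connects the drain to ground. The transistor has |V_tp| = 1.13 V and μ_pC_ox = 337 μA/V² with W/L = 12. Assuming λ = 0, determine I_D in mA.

V_SG = V_DD − V_G = 11.7 − 8.27 = 3.43 V, so V_ov = 3.43 − 1.13 = 2.3 V.
k_p = μ_pC_ox · (W/L) = 4.044 mA/V².
Assume saturation: I_D = ½ k_p V_ov² = 0.5 × 4.044 × 2.3² = 10.7 mA, giving V_SD = V_DD − I_D R_D = 11.7 − 10.7 × 0.49 = 6.46 V.
V_SD = 6.46 V ≥ V_ov = 2.3 V, confirming saturation.

I_D = 10.7 mA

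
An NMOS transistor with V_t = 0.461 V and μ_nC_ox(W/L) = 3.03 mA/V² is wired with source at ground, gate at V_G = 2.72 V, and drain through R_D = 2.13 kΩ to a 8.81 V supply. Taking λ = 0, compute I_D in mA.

V_GS = V_G = 2.72 V, so V_ov = 2.72 − 0.461 = 2.26 V.
Assume saturation: I_D = ½ k_n V_ov² = 0.5 × 3.03 × 2.26² = 7.73 mA, giving V_DS = V_DD − I_D R_D = 8.81 − 7.73 × 2.13 = -7.66 V.
But -7.66 V < V_ov = 2.26 V, so the device is actually in triode.
In triode I_D = k_n[V_ov V_DS − ½ V_DS²] and I_D = (V_DD − V_DS)/R_D. Equating: 3.23 V_DS² − 15.58 V_DS + 8.81 = 0, giving V_DS = 0.654 V (the root below V_ov).
I_D = (8.81 − 0.654) / 2.13 = 3.83 mA.

I_D = 3.83 mA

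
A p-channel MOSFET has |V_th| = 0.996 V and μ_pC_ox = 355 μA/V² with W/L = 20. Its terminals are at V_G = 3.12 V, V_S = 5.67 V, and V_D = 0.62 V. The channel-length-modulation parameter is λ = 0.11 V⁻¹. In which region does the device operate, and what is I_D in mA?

Saturation; I_D = 13.3 mA

V_SG = V_S − V_G = 5.67 − 3.12 = 2.55 V; V_SD = V_S − V_D = 5.67 − 0.62 = 5.05 V.
k_p = μ_pC_ox · (W/L) = 7.1 mA/V².
V_ov = V_SG − |V_th| = 2.55 − 0.996 = 1.55 V.
Since V_SD = 5.05 V ≥ V_ov = 1.55 V, the device is in saturation.
I_D = ½ k_p V_ov² (1 + λ V_SD) = 0.5 × 7.1 × 1.55² × (1 + 0.11 × 5.05) = 13.3 mA.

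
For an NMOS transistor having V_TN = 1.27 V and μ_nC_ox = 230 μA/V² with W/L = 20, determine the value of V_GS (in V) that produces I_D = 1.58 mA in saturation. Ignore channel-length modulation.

V_GS = 2.10 V

k_n = μ_nC_ox · (W/L) = 4.6 mA/V².
In saturation I_D = ½ k_n (V_GS − V_TN)², so V_GS − V_TN = √(2 I_D / k_n) = √(2 × 1.58 / 4.6) = 0.829 V.
V_GS = 1.27 + 0.829 = 2.1 V.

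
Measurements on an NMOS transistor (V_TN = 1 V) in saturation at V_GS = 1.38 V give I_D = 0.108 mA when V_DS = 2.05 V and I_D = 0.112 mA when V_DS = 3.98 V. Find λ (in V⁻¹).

With V_GS fixed, I_D ∝ (1 + λ V_DS) in saturation, so I_D2/I_D1 = (1 + λ V_DS2)/(1 + λ V_DS1).
0.112/0.108 = 1.037 = (1 + 3.98 λ)/(1 + 2.05 λ).
Solving: λ (I_D1 V_DS2 − I_D2 V_DS1) = I_D2 − I_D1, so λ = (0.112 − 0.108) / (0.108 × 3.98 − 0.112 × 2.05) = 0.004 / 0.2 = 0.02 V⁻¹.

λ = 0.0200 V⁻¹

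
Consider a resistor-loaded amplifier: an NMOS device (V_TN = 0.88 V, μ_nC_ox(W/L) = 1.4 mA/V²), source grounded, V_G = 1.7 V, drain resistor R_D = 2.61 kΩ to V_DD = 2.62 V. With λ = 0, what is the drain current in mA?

V_GS = V_G = 1.7 V, so V_ov = 1.7 − 0.88 = 0.82 V.
Assume saturation: I_D = ½ k_n V_ov² = 0.5 × 1.4 × 0.82² = 0.471 mA, giving V_DS = V_DD − I_D R_D = 2.62 − 0.471 × 2.61 = 1.39 V.
V_DS = 1.39 V ≥ V_ov = 0.82 V, confirming saturation.

I_D = 0.471 mA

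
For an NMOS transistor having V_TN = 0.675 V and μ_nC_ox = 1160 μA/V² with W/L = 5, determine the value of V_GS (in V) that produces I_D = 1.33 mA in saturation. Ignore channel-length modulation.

k_n = μ_nC_ox · (W/L) = 5.8 mA/V².
In saturation I_D = ½ k_n (V_GS − V_TN)², so V_GS − V_TN = √(2 I_D / k_n) = √(2 × 1.33 / 5.8) = 0.677 V.
V_GS = 0.675 + 0.677 = 1.35 V.

V_GS = 1.35 V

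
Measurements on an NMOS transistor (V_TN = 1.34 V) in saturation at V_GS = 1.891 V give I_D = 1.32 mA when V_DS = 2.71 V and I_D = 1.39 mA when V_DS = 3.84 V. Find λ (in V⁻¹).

λ = 0.0538 V⁻¹

With V_GS fixed, I_D ∝ (1 + λ V_DS) in saturation, so I_D2/I_D1 = (1 + λ V_DS2)/(1 + λ V_DS1).
1.39/1.32 = 1.053 = (1 + 3.84 λ)/(1 + 2.71 λ).
Solving: λ (I_D1 V_DS2 − I_D2 V_DS1) = I_D2 − I_D1, so λ = (1.39 − 1.32) / (1.32 × 3.84 − 1.39 × 2.71) = 0.07 / 1.3 = 0.0538 V⁻¹.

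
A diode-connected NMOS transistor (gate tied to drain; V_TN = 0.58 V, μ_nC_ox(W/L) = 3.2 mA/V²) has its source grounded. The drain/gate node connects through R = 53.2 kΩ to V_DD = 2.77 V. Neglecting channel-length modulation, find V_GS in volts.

With gate tied to drain, V_GS = V_DS ≥ V_GS − V_TN, so the device is in saturation.
KCL at the drain: ½ k_n (V_GS − V_TN)² = (V_DD − V_GS)/R.
Let x = V_GS − 0.58. Then 85.1 x² + x − 2.19 = 0, giving x = 0.155 V (positive root), so V_GS = 0.735 V.
I_D = (V_DD − V_GS)/R = (2.77 − 0.735) / 53.2 = 0.0383 mA.

V_GS = 0.735 V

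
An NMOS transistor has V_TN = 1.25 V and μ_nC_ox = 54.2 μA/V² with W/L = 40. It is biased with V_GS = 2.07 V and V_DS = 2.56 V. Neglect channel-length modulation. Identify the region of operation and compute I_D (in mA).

Saturation; I_D = 0.729 mA

k_n = μ_nC_ox · (W/L) = 2.168 mA/V².
V_ov = V_GS − V_TN = 2.07 − 1.25 = 0.82 V.
Since V_DS = 2.56 V ≥ V_ov = 0.82 V, the device is in saturation.
I_D = ½ k_n V_ov² = 0.5 × 2.168 × 0.82² = 0.729 mA.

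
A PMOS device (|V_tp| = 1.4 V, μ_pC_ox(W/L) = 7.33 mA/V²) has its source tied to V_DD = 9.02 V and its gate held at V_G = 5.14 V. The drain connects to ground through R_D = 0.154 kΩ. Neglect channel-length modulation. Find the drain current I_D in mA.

I_D = 22.5 mA

V_SG = V_DD − V_G = 9.02 − 5.14 = 3.88 V, so V_ov = 3.88 − 1.4 = 2.48 V.
Assume saturation: I_D = ½ k_p V_ov² = 0.5 × 7.33 × 2.48² = 22.5 mA, giving V_SD = V_DD − I_D R_D = 9.02 − 22.5 × 0.154 = 5.55 V.
V_SD = 5.55 V ≥ V_ov = 2.48 V, confirming saturation.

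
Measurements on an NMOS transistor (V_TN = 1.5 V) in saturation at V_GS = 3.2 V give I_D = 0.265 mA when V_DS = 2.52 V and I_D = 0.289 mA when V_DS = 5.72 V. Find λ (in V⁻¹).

With V_GS fixed, I_D ∝ (1 + λ V_DS) in saturation, so I_D2/I_D1 = (1 + λ V_DS2)/(1 + λ V_DS1).
0.289/0.265 = 1.091 = (1 + 5.72 λ)/(1 + 2.52 λ).
Solving: λ (I_D1 V_DS2 − I_D2 V_DS1) = I_D2 − I_D1, so λ = (0.289 − 0.265) / (0.265 × 5.72 − 0.289 × 2.52) = 0.024 / 0.788 = 0.0305 V⁻¹.

λ = 0.0305 V⁻¹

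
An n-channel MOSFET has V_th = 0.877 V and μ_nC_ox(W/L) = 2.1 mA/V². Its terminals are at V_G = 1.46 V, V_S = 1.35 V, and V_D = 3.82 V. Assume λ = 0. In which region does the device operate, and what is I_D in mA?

Cutoff; I_D = 0 mA

V_GS = V_G − V_S = 1.46 − 1.35 = 0.11 V; V_DS = V_D − V_S = 3.82 − 1.35 = 2.47 V.
V_GS = 0.11 V < V_th = 0.877 V, so the transistor is in cutoff.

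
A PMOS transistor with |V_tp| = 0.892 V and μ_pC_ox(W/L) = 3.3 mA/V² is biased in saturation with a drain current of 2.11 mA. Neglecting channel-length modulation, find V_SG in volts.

V_SG = 2.02 V

In saturation I_D = ½ k_p (V_SG − |V_tp|)², so V_SG − |V_tp| = √(2 I_D / k_p) = √(2 × 2.11 / 3.3) = 1.13 V.
V_SG = 0.892 + 1.13 = 2.02 V.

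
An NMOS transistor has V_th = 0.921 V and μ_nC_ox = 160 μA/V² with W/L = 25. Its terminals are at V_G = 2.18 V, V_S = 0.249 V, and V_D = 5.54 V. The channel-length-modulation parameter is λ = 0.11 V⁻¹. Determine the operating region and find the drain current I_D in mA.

V_GS = V_G − V_S = 2.18 − 0.249 = 1.93 V; V_DS = V_D − V_S = 5.54 − 0.249 = 5.29 V.
k_n = μ_nC_ox · (W/L) = 4 mA/V².
V_ov = V_GS − V_th = 1.93 − 0.921 = 1.01 V.
Since V_DS = 5.29 V ≥ V_ov = 1.01 V, the device is in saturation.
I_D = ½ k_n V_ov² (1 + λ V_DS) = 0.5 × 4 × 1.01² × (1 + 0.11 × 5.29) = 3.23 mA.

Saturation; I_D = 3.23 mA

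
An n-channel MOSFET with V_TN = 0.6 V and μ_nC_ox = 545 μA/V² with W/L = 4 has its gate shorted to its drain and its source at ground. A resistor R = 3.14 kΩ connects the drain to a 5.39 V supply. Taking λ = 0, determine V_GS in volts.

V_GS = 1.65 V

With gate tied to drain, V_GS = V_DS ≥ V_GS − V_TN, so the device is in saturation.
k_n = μ_nC_ox · (W/L) = 2.18 mA/V².
KCL at the drain: ½ k_n (V_GS − V_TN)² = (V_DD − V_GS)/R.
Let x = V_GS − 0.6. Then 3.42 x² + x − 4.79 = 0, giving x = 1.05 V (positive root), so V_GS = 1.65 V.
I_D = (V_DD − V_GS)/R = (5.39 − 1.65) / 3.14 = 1.19 mA.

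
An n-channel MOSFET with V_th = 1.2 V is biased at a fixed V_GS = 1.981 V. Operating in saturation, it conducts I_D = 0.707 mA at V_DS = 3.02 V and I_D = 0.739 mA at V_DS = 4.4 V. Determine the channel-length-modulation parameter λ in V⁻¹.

With V_GS fixed, I_D ∝ (1 + λ V_DS) in saturation, so I_D2/I_D1 = (1 + λ V_DS2)/(1 + λ V_DS1).
0.739/0.707 = 1.045 = (1 + 4.4 λ)/(1 + 3.02 λ).
Solving: λ (I_D1 V_DS2 − I_D2 V_DS1) = I_D2 − I_D1, so λ = (0.739 − 0.707) / (0.707 × 4.4 − 0.739 × 3.02) = 0.032 / 0.879 = 0.0364 V⁻¹.

λ = 0.0364 V⁻¹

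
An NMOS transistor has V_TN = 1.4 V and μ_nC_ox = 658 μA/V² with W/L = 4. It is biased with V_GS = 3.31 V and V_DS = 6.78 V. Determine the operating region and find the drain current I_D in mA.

Saturation; I_D = 4.80 mA

k_n = μ_nC_ox · (W/L) = 2.632 mA/V².
V_ov = V_GS − V_TN = 3.31 − 1.4 = 1.91 V.
Since V_DS = 6.78 V ≥ V_ov = 1.91 V, the device is in saturation.
I_D = ½ k_n V_ov² = 0.5 × 2.632 × 1.91² = 4.8 mA.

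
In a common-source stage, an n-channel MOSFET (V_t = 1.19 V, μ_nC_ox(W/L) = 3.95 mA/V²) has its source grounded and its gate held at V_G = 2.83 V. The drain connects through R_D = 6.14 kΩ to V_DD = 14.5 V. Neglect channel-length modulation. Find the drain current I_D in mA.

I_D = 2.30 mA

V_GS = V_G = 2.83 V, so V_ov = 2.83 − 1.19 = 1.64 V.
Assume saturation: I_D = ½ k_n V_ov² = 0.5 × 3.95 × 1.64² = 5.31 mA, giving V_DS = V_DD − I_D R_D = 14.5 − 5.31 × 6.14 = -18.1 V.
But -18.1 V < V_ov = 1.64 V, so the device is actually in triode.
In triode I_D = k_n[V_ov V_DS − ½ V_DS²] and I_D = (V_DD − V_DS)/R_D. Equating: 12.1 V_DS² − 40.77 V_DS + 14.5 = 0, giving V_DS = 0.404 V (the root below V_ov).
I_D = (14.5 − 0.404) / 6.14 = 2.3 mA.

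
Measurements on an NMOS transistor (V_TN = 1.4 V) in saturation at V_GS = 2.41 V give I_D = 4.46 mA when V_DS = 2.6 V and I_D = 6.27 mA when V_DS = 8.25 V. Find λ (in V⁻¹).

With V_GS fixed, I_D ∝ (1 + λ V_DS) in saturation, so I_D2/I_D1 = (1 + λ V_DS2)/(1 + λ V_DS1).
6.27/4.46 = 1.406 = (1 + 8.25 λ)/(1 + 2.6 λ).
Solving: λ (I_D1 V_DS2 − I_D2 V_DS1) = I_D2 − I_D1, so λ = (6.27 − 4.46) / (4.46 × 8.25 − 6.27 × 2.6) = 1.81 / 20.5 = 0.0883 V⁻¹.

λ = 0.0883 V⁻¹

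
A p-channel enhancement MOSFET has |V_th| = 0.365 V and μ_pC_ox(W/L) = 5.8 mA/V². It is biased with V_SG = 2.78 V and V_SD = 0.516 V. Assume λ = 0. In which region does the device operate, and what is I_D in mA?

Triode; I_D = 6.46 mA

V_ov = V_SG − |V_th| = 2.78 − 0.365 = 2.42 V.
Since V_SD = 0.516 V < V_ov = 2.42 V, the device is in the triode region.
I_D = k_p [V_ov · V_SD − ½ V_SD²] = 5.8 × [2.42 × 0.516 − 0.5 × 0.516²] = 6.46 mA.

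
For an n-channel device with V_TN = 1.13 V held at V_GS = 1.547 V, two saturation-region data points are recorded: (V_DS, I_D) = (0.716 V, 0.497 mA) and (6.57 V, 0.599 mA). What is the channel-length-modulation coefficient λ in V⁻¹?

λ = 0.0360 V⁻¹

With V_GS fixed, I_D ∝ (1 + λ V_DS) in saturation, so I_D2/I_D1 = (1 + λ V_DS2)/(1 + λ V_DS1).
0.599/0.497 = 1.205 = (1 + 6.57 λ)/(1 + 0.716 λ).
Solving: λ (I_D1 V_DS2 − I_D2 V_DS1) = I_D2 − I_D1, so λ = (0.599 − 0.497) / (0.497 × 6.57 − 0.599 × 0.716) = 0.102 / 2.84 = 0.036 V⁻¹.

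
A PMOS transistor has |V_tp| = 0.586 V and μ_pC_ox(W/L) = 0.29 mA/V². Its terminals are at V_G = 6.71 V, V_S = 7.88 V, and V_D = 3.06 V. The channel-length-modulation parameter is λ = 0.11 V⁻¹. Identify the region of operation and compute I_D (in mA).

Saturation; I_D = 0.0757 mA

V_SG = V_S − V_G = 7.88 − 6.71 = 1.17 V; V_SD = V_S − V_D = 7.88 − 3.06 = 4.82 V.
V_ov = V_SG − |V_tp| = 1.17 − 0.586 = 0.584 V.
Since V_SD = 4.82 V ≥ V_ov = 0.584 V, the device is in saturation.
I_D = ½ k_p V_ov² (1 + λ V_SD) = 0.5 × 0.29 × 0.584² × (1 + 0.11 × 4.82) = 0.0757 mA.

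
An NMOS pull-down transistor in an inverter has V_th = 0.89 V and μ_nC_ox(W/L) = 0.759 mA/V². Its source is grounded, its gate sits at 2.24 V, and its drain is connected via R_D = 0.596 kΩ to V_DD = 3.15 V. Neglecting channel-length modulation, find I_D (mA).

I_D = 0.692 mA

V_GS = V_G = 2.24 V, so V_ov = 2.24 − 0.89 = 1.35 V.
Assume saturation: I_D = ½ k_n V_ov² = 0.5 × 0.759 × 1.35² = 0.692 mA, giving V_DS = V_DD − I_D R_D = 3.15 − 0.692 × 0.596 = 2.74 V.
V_DS = 2.74 V ≥ V_ov = 1.35 V, confirming saturation.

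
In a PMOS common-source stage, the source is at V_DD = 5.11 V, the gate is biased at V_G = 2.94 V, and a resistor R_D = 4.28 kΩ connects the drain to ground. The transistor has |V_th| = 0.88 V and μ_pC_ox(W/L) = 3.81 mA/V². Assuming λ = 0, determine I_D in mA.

I_D = 1.13 mA

V_SG = V_DD − V_G = 5.11 − 2.94 = 2.17 V, so V_ov = 2.17 − 0.88 = 1.29 V.
Assume saturation: I_D = ½ k_p V_ov² = 0.5 × 3.81 × 1.29² = 3.17 mA, giving V_SD = V_DD − I_D R_D = 5.11 − 3.17 × 4.28 = -8.46 V.
But -8.46 V < V_ov = 1.29 V, so the device is actually in triode.
In triode I_D = k_p[V_ov V_SD − ½ V_SD²] and I_D = (V_DD − V_SD)/R_D. Equating: 8.15 V_SD² − 22.04 V_SD + 5.11 = 0, giving V_SD = 0.256 V (the root below V_ov).
I_D = (5.11 − 0.256) / 4.28 = 1.13 mA.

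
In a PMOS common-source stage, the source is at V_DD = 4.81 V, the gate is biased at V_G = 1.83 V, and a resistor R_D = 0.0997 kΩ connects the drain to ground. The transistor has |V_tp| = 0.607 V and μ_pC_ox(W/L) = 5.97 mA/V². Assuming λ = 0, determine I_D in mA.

I_D = 16.8 mA

V_SG = V_DD − V_G = 4.81 − 1.83 = 2.98 V, so V_ov = 2.98 − 0.607 = 2.37 V.
Assume saturation: I_D = ½ k_p V_ov² = 0.5 × 5.97 × 2.37² = 16.8 mA, giving V_SD = V_DD − I_D R_D = 4.81 − 16.8 × 0.0997 = 3.13 V.
V_SD = 3.13 V ≥ V_ov = 2.37 V, confirming saturation.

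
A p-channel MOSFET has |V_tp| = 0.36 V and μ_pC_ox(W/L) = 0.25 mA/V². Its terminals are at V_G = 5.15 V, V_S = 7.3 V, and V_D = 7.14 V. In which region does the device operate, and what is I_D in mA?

V_SG = V_S − V_G = 7.3 − 5.15 = 2.15 V; V_SD = V_S − V_D = 7.3 − 7.14 = 0.16 V.
V_ov = V_SG − |V_tp| = 2.15 − 0.36 = 1.79 V.
Since V_SD = 0.16 V < V_ov = 1.79 V, the device is in the triode region.
I_D = k_p [V_ov · V_SD − ½ V_SD²] = 0.25 × [1.79 × 0.16 − 0.5 × 0.16²] = 0.0684 mA.

Triode; I_D = 0.0684 mA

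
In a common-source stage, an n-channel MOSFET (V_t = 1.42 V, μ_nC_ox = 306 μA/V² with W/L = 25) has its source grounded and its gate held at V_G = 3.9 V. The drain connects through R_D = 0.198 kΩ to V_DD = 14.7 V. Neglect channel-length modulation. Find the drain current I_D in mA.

V_GS = V_G = 3.9 V, so V_ov = 3.9 − 1.42 = 2.48 V.
k_n = μ_nC_ox · (W/L) = 7.65 mA/V².
Assume saturation: I_D = ½ k_n V_ov² = 0.5 × 7.65 × 2.48² = 23.5 mA, giving V_DS = V_DD − I_D R_D = 14.7 − 23.5 × 0.198 = 10 V.
V_DS = 10 V ≥ V_ov = 2.48 V, confirming saturation.

I_D = 23.5 mA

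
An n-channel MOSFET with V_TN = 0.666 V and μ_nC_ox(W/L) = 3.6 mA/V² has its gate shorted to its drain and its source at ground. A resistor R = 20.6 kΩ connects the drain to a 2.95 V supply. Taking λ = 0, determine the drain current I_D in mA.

With gate tied to drain, V_GS = V_DS ≥ V_GS − V_TN, so the device is in saturation.
KCL at the drain: ½ k_n (V_GS − V_TN)² = (V_DD − V_GS)/R.
Let x = V_GS − 0.666. Then 37.1 x² + x − 2.284 = 0, giving x = 0.235 V (positive root), so V_GS = 0.901 V.
I_D = (V_DD − V_GS)/R = (2.95 − 0.901) / 20.6 = 0.0995 mA.

I_D = 0.0995 mA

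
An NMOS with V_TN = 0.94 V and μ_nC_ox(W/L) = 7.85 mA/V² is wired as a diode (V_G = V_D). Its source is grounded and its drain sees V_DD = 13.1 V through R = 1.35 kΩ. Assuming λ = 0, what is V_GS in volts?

V_GS = 2.36 V

With gate tied to drain, V_GS = V_DS ≥ V_GS − V_TN, so the device is in saturation.
KCL at the drain: ½ k_n (V_GS − V_TN)² = (V_DD − V_GS)/R.
Let x = V_GS − 0.94. Then 5.3 x² + x − 12.16 = 0, giving x = 1.42 V (positive root), so V_GS = 2.36 V.
I_D = (V_DD − V_GS)/R = (13.1 − 2.36) / 1.35 = 7.95 mA.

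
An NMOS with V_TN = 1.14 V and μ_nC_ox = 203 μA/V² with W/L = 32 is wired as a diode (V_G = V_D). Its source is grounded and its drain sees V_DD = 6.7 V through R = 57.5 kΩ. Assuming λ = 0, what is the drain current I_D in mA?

With gate tied to drain, V_GS = V_DS ≥ V_GS − V_TN, so the device is in saturation.
k_n = μ_nC_ox · (W/L) = 6.496 mA/V².
KCL at the drain: ½ k_n (V_GS − V_TN)² = (V_DD − V_GS)/R.
Let x = V_GS − 1.14. Then 187 x² + x − 5.56 = 0, giving x = 0.17 V (positive root), so V_GS = 1.31 V.
I_D = (V_DD − V_GS)/R = (6.7 − 1.31) / 57.5 = 0.0937 mA.

I_D = 0.0937 mA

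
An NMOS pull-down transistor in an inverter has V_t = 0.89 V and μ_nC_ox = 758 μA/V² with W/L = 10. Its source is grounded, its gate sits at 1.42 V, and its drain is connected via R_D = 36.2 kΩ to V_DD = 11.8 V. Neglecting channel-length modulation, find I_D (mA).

V_GS = V_G = 1.42 V, so V_ov = 1.42 − 0.89 = 0.53 V.
k_n = μ_nC_ox · (W/L) = 7.58 mA/V².
Assume saturation: I_D = ½ k_n V_ov² = 0.5 × 7.58 × 0.53² = 1.06 mA, giving V_DS = V_DD − I_D R_D = 11.8 − 1.06 × 36.2 = -26.7 V.
But -26.7 V < V_ov = 0.53 V, so the device is actually in triode.
In triode I_D = k_n[V_ov V_DS − ½ V_DS²] and I_D = (V_DD − V_DS)/R_D. Equating: 137 V_DS² − 146.4 V_DS + 11.8 = 0, giving V_DS = 0.0878 V (the root below V_ov).
I_D = (11.8 − 0.0878) / 36.2 = 0.324 mA.

I_D = 0.324 mA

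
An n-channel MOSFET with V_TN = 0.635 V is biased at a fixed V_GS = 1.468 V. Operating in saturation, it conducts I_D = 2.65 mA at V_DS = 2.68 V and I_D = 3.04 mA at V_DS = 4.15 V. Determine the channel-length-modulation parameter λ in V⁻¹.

With V_GS fixed, I_D ∝ (1 + λ V_DS) in saturation, so I_D2/I_D1 = (1 + λ V_DS2)/(1 + λ V_DS1).
3.04/2.65 = 1.147 = (1 + 4.15 λ)/(1 + 2.68 λ).
Solving: λ (I_D1 V_DS2 − I_D2 V_DS1) = I_D2 − I_D1, so λ = (3.04 − 2.65) / (2.65 × 4.15 − 3.04 × 2.68) = 0.39 / 2.85 = 0.137 V⁻¹.

λ = 0.137 V⁻¹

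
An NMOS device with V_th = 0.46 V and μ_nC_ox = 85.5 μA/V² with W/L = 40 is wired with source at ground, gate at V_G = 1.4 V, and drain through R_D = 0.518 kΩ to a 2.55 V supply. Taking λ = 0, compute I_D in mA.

V_GS = V_G = 1.4 V, so V_ov = 1.4 − 0.46 = 0.94 V.
k_n = μ_nC_ox · (W/L) = 3.42 mA/V².
Assume saturation: I_D = ½ k_n V_ov² = 0.5 × 3.42 × 0.94² = 1.51 mA, giving V_DS = V_DD − I_D R_D = 2.55 − 1.51 × 0.518 = 1.77 V.
V_DS = 1.77 V ≥ V_ov = 0.94 V, confirming saturation.

I_D = 1.51 mA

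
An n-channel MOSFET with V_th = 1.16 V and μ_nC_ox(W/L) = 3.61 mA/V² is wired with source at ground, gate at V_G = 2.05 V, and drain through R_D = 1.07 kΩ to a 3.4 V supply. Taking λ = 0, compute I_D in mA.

V_GS = V_G = 2.05 V, so V_ov = 2.05 − 1.16 = 0.89 V.
Assume saturation: I_D = ½ k_n V_ov² = 0.5 × 3.61 × 0.89² = 1.43 mA, giving V_DS = V_DD − I_D R_D = 3.4 − 1.43 × 1.07 = 1.87 V.
V_DS = 1.87 V ≥ V_ov = 0.89 V, confirming saturation.

I_D = 1.43 mA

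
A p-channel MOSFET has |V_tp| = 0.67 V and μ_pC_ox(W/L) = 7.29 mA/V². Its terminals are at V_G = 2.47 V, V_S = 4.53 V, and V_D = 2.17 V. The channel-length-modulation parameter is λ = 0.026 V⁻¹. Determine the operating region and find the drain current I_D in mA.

Saturation; I_D = 7.47 mA

V_SG = V_S − V_G = 4.53 − 2.47 = 2.06 V; V_SD = V_S − V_D = 4.53 − 2.17 = 2.36 V.
V_ov = V_SG − |V_tp| = 2.06 − 0.67 = 1.39 V.
Since V_SD = 2.36 V ≥ V_ov = 1.39 V, the device is in saturation.
I_D = ½ k_p V_ov² (1 + λ V_SD) = 0.5 × 7.29 × 1.39² × (1 + 0.026 × 2.36) = 7.47 mA.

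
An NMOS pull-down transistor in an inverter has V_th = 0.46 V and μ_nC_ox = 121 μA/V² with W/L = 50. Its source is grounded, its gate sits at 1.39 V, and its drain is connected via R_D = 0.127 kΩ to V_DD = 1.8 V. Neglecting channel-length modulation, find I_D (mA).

V_GS = V_G = 1.39 V, so V_ov = 1.39 − 0.46 = 0.93 V.
k_n = μ_nC_ox · (W/L) = 6.05 mA/V².
Assume saturation: I_D = ½ k_n V_ov² = 0.5 × 6.05 × 0.93² = 2.62 mA, giving V_DS = V_DD − I_D R_D = 1.8 − 2.62 × 0.127 = 1.47 V.
V_DS = 1.47 V ≥ V_ov = 0.93 V, confirming saturation.

I_D = 2.62 mA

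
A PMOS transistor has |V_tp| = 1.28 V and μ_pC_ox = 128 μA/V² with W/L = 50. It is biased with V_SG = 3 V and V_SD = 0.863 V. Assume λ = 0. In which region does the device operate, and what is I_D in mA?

Triode; I_D = 7.12 mA

k_p = μ_pC_ox · (W/L) = 6.4 mA/V².
V_ov = V_SG − |V_tp| = 3 − 1.28 = 1.72 V.
Since V_SD = 0.863 V < V_ov = 1.72 V, the device is in the triode region.
I_D = k_p [V_ov · V_SD − ½ V_SD²] = 6.4 × [1.72 × 0.863 − 0.5 × 0.863²] = 7.12 mA.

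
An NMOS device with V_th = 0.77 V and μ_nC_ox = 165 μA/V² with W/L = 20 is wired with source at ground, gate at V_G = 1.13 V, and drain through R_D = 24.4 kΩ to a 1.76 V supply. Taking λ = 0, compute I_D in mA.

V_GS = V_G = 1.13 V, so V_ov = 1.13 − 0.77 = 0.36 V.
k_n = μ_nC_ox · (W/L) = 3.3 mA/V².
Assume saturation: I_D = ½ k_n V_ov² = 0.5 × 3.3 × 0.36² = 0.214 mA, giving V_DS = V_DD − I_D R_D = 1.76 − 0.214 × 24.4 = -3.46 V.
But -3.46 V < V_ov = 0.36 V, so the device is actually in triode.
In triode I_D = k_n[V_ov V_DS − ½ V_DS²] and I_D = (V_DD − V_DS)/R_D. Equating: 40.3 V_DS² − 29.99 V_DS + 1.76 = 0, giving V_DS = 0.0642 V (the root below V_ov).
I_D = (1.76 − 0.0642) / 24.4 = 0.0695 mA.

I_D = 0.0695 mA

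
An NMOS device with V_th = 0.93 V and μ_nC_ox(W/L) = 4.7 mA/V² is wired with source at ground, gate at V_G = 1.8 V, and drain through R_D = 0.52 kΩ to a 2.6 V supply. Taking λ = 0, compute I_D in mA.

I_D = 1.78 mA

V_GS = V_G = 1.8 V, so V_ov = 1.8 − 0.93 = 0.87 V.
Assume saturation: I_D = ½ k_n V_ov² = 0.5 × 4.7 × 0.87² = 1.78 mA, giving V_DS = V_DD − I_D R_D = 2.6 − 1.78 × 0.52 = 1.68 V.
V_DS = 1.68 V ≥ V_ov = 0.87 V, confirming saturation.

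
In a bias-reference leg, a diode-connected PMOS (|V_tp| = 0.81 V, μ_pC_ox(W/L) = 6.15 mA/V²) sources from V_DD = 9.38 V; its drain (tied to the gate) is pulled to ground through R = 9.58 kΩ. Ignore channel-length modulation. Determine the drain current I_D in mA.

With gate tied to drain, V_SG = V_SD ≥ V_SG − |V_tp|, so the device is in saturation.
KCL at the drain: ½ k_p (V_SG − |V_tp|)² = (V_DD − V_SG)/R.
Let x = V_SG − 0.81. Then 29.5 x² + x − 8.57 = 0, giving x = 0.523 V (positive root), so V_SG = 1.33 V.
I_D = (V_DD − V_SG)/R = (9.38 − 1.33) / 9.58 = 0.84 mA.

I_D = 0.840 mA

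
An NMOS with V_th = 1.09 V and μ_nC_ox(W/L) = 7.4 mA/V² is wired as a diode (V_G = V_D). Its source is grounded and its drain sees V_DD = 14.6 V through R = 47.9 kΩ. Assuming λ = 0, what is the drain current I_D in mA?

I_D = 0.276 mA

With gate tied to drain, V_GS = V_DS ≥ V_GS − V_th, so the device is in saturation.
KCL at the drain: ½ k_n (V_GS − V_th)² = (V_DD − V_GS)/R.
Let x = V_GS − 1.09. Then 177 x² + x − 13.51 = 0, giving x = 0.273 V (positive root), so V_GS = 1.36 V.
I_D = (V_DD − V_GS)/R = (14.6 − 1.36) / 47.9 = 0.276 mA.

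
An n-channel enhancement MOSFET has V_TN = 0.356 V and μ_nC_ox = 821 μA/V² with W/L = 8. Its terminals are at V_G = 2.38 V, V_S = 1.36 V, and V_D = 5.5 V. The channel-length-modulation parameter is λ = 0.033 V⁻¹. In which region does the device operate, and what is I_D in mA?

V_GS = V_G − V_S = 2.38 − 1.36 = 1.02 V; V_DS = V_D − V_S = 5.5 − 1.36 = 4.14 V.
k_n = μ_nC_ox · (W/L) = 6.568 mA/V².
V_ov = V_GS − V_TN = 1.02 − 0.356 = 0.664 V.
Since V_DS = 4.14 V ≥ V_ov = 0.664 V, the device is in saturation.
I_D = ½ k_n V_ov² (1 + λ V_DS) = 0.5 × 6.568 × 0.664² × (1 + 0.033 × 4.14) = 1.65 mA.

Saturation; I_D = 1.65 mA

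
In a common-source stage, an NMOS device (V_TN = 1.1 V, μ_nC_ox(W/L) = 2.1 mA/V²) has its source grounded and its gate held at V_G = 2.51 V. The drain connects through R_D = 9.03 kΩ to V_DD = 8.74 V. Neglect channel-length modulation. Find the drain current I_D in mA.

I_D = 0.928 mA

V_GS = V_G = 2.51 V, so V_ov = 2.51 − 1.1 = 1.41 V.
Assume saturation: I_D = ½ k_n V_ov² = 0.5 × 2.1 × 1.41² = 2.09 mA, giving V_DS = V_DD − I_D R_D = 8.74 − 2.09 × 9.03 = -10.1 V.
But -10.1 V < V_ov = 1.41 V, so the device is actually in triode.
In triode I_D = k_n[V_ov V_DS − ½ V_DS²] and I_D = (V_DD − V_DS)/R_D. Equating: 9.48 V_DS² − 27.74 V_DS + 8.74 = 0, giving V_DS = 0.359 V (the root below V_ov).
I_D = (8.74 − 0.359) / 9.03 = 0.928 mA.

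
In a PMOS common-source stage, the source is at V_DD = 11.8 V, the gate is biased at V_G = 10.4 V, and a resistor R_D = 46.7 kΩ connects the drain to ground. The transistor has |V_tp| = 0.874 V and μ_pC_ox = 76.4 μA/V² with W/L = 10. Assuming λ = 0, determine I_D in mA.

I_D = 0.106 mA

V_SG = V_DD − V_G = 11.8 − 10.4 = 1.4 V, so V_ov = 1.4 − 0.874 = 0.526 V.
k_p = μ_pC_ox · (W/L) = 0.764 mA/V².
Assume saturation: I_D = ½ k_p V_ov² = 0.5 × 0.764 × 0.526² = 0.106 mA, giving V_SD = V_DD − I_D R_D = 11.8 − 0.106 × 46.7 = 6.86 V.
V_SD = 6.86 V ≥ V_ov = 0.526 V, confirming saturation.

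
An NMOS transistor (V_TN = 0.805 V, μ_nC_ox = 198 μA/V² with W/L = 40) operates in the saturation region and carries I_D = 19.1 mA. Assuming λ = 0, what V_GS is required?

V_GS = 3.00 V

k_n = μ_nC_ox · (W/L) = 7.92 mA/V².
In saturation I_D = ½ k_n (V_GS − V_TN)², so V_GS − V_TN = √(2 I_D / k_n) = √(2 × 19.1 / 7.92) = 2.2 V.
V_GS = 0.805 + 2.2 = 3 V.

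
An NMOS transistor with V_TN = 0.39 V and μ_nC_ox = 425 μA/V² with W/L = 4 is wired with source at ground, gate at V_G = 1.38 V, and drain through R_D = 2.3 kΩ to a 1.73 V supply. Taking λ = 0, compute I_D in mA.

V_GS = V_G = 1.38 V, so V_ov = 1.38 − 0.39 = 0.99 V.
k_n = μ_nC_ox · (W/L) = 1.7 mA/V².
Assume saturation: I_D = ½ k_n V_ov² = 0.5 × 1.7 × 0.99² = 0.833 mA, giving V_DS = V_DD − I_D R_D = 1.73 − 0.833 × 2.3 = -0.186 V.
But -0.186 V < V_ov = 0.99 V, so the device is actually in triode.
In triode I_D = k_n[V_ov V_DS − ½ V_DS²] and I_D = (V_DD − V_DS)/R_D. Equating: 1.95 V_DS² − 4.871 V_DS + 1.73 = 0, giving V_DS = 0.429 V (the root below V_ov).
I_D = (1.73 − 0.429) / 2.3 = 0.566 mA.

I_D = 0.566 mA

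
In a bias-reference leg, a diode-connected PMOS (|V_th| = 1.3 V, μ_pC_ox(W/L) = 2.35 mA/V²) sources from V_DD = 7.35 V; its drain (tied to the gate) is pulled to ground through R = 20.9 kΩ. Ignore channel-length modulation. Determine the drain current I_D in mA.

I_D = 0.267 mA

With gate tied to drain, V_SG = V_SD ≥ V_SG − |V_th|, so the device is in saturation.
KCL at the drain: ½ k_p (V_SG − |V_th|)² = (V_DD − V_SG)/R.
Let x = V_SG − 1.3. Then 24.6 x² + x − 6.05 = 0, giving x = 0.476 V (positive root), so V_SG = 1.78 V.
I_D = (V_DD − V_SG)/R = (7.35 − 1.78) / 20.9 = 0.267 mA.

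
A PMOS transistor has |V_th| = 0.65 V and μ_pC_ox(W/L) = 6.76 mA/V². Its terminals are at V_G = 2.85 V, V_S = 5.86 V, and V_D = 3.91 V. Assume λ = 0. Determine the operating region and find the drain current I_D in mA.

Triode; I_D = 18.3 mA

V_SG = V_S − V_G = 5.86 − 2.85 = 3.01 V; V_SD = V_S − V_D = 5.86 − 3.91 = 1.95 V.
V_ov = V_SG − |V_th| = 3.01 − 0.65 = 2.36 V.
Since V_SD = 1.95 V < V_ov = 2.36 V, the device is in the triode region.
I_D = k_p [V_ov · V_SD − ½ V_SD²] = 6.76 × [2.36 × 1.95 − 0.5 × 1.95²] = 18.3 mA.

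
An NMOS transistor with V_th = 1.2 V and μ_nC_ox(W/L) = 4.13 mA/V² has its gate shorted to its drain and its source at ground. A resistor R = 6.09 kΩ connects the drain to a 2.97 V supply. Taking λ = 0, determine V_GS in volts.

V_GS = 1.54 V

With gate tied to drain, V_GS = V_DS ≥ V_GS − V_th, so the device is in saturation.
KCL at the drain: ½ k_n (V_GS − V_th)² = (V_DD − V_GS)/R.
Let x = V_GS − 1.2. Then 12.6 x² + x − 1.77 = 0, giving x = 0.338 V (positive root), so V_GS = 1.54 V.
I_D = (V_DD − V_GS)/R = (2.97 − 1.54) / 6.09 = 0.235 mA.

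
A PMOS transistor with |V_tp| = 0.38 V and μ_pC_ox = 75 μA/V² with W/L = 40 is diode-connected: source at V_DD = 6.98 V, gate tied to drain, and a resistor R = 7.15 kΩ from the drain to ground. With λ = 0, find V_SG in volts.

V_SG = 1.12 V

With gate tied to drain, V_SG = V_SD ≥ V_SG − |V_tp|, so the device is in saturation.
k_p = μ_pC_ox · (W/L) = 3 mA/V².
KCL at the drain: ½ k_p (V_SG − |V_tp|)² = (V_DD − V_SG)/R.
Let x = V_SG − 0.38. Then 10.7 x² + x − 6.6 = 0, giving x = 0.739 V (positive root), so V_SG = 1.12 V.
I_D = (V_DD − V_SG)/R = (6.98 − 1.12) / 7.15 = 0.82 mA.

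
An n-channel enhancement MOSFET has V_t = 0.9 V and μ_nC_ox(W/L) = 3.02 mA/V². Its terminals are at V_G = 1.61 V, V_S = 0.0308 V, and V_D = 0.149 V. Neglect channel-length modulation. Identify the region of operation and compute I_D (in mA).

V_GS = V_G − V_S = 1.61 − 0.0308 = 1.58 V; V_DS = V_D − V_S = 0.149 − 0.0308 = 0.118 V.
V_ov = V_GS − V_t = 1.58 − 0.9 = 0.679 V.
Since V_DS = 0.118 V < V_ov = 0.679 V, the device is in the triode region.
I_D = k_n [V_ov · V_DS − ½ V_DS²] = 3.02 × [0.679 × 0.118 − 0.5 × 0.118²] = 0.221 mA.

Triode; I_D = 0.221 mA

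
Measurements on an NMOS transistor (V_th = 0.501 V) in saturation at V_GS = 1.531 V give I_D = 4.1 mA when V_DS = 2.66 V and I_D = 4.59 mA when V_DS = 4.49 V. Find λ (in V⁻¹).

λ = 0.0790 V⁻¹

With V_GS fixed, I_D ∝ (1 + λ V_DS) in saturation, so I_D2/I_D1 = (1 + λ V_DS2)/(1 + λ V_DS1).
4.59/4.1 = 1.12 = (1 + 4.49 λ)/(1 + 2.66 λ).
Solving: λ (I_D1 V_DS2 − I_D2 V_DS1) = I_D2 − I_D1, so λ = (4.59 − 4.1) / (4.1 × 4.49 − 4.59 × 2.66) = 0.49 / 6.2 = 0.079 V⁻¹.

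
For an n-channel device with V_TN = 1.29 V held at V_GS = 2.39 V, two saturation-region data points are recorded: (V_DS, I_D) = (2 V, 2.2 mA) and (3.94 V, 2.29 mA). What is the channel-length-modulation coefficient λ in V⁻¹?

λ = 0.0220 V⁻¹

With V_GS fixed, I_D ∝ (1 + λ V_DS) in saturation, so I_D2/I_D1 = (1 + λ V_DS2)/(1 + λ V_DS1).
2.29/2.2 = 1.041 = (1 + 3.94 λ)/(1 + 2 λ).
Solving: λ (I_D1 V_DS2 − I_D2 V_DS1) = I_D2 − I_D1, so λ = (2.29 − 2.2) / (2.2 × 3.94 − 2.29 × 2) = 0.09 / 4.09 = 0.022 V⁻¹.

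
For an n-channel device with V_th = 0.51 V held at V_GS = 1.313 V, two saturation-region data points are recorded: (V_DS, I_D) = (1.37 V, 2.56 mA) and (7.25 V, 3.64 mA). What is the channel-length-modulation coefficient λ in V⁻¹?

λ = 0.0796 V⁻¹

With V_GS fixed, I_D ∝ (1 + λ V_DS) in saturation, so I_D2/I_D1 = (1 + λ V_DS2)/(1 + λ V_DS1).
3.64/2.56 = 1.422 = (1 + 7.25 λ)/(1 + 1.37 λ).
Solving: λ (I_D1 V_DS2 − I_D2 V_DS1) = I_D2 − I_D1, so λ = (3.64 − 2.56) / (2.56 × 7.25 − 3.64 × 1.37) = 1.08 / 13.6 = 0.0796 V⁻¹.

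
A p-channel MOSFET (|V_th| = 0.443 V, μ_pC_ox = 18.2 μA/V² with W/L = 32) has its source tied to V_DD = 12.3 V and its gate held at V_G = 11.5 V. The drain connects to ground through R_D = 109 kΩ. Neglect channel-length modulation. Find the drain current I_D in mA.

V_SG = V_DD − V_G = 12.3 − 11.5 = 0.8 V, so V_ov = 0.8 − 0.443 = 0.357 V.
k_p = μ_pC_ox · (W/L) = 0.5824 mA/V².
Assume saturation: I_D = ½ k_p V_ov² = 0.5 × 0.5824 × 0.357² = 0.0371 mA, giving V_SD = V_DD − I_D R_D = 12.3 − 0.0371 × 109 = 8.25 V.
V_SD = 8.25 V ≥ V_ov = 0.357 V, confirming saturation.

I_D = 0.0371 mA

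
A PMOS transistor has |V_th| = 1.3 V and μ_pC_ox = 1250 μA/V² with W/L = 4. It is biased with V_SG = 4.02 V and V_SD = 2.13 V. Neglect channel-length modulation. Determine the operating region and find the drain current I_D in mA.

Triode; I_D = 17.6 mA

k_p = μ_pC_ox · (W/L) = 5 mA/V².
V_ov = V_SG − |V_th| = 4.02 − 1.3 = 2.72 V.
Since V_SD = 2.13 V < V_ov = 2.72 V, the device is in the triode region.
I_D = k_p [V_ov · V_SD − ½ V_SD²] = 5 × [2.72 × 2.13 − 0.5 × 2.13²] = 17.6 mA.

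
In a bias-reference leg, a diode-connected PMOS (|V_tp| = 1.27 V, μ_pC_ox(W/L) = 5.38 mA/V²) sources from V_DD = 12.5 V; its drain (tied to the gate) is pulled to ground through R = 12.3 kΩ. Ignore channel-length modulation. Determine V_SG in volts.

V_SG = 1.84 V

With gate tied to drain, V_SG = V_SD ≥ V_SG − |V_tp|, so the device is in saturation.
KCL at the drain: ½ k_p (V_SG − |V_tp|)² = (V_DD − V_SG)/R.
Let x = V_SG − 1.27. Then 33.1 x² + x − 11.23 = 0, giving x = 0.568 V (positive root), so V_SG = 1.84 V.
I_D = (V_DD − V_SG)/R = (12.5 − 1.84) / 12.3 = 0.867 mA.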